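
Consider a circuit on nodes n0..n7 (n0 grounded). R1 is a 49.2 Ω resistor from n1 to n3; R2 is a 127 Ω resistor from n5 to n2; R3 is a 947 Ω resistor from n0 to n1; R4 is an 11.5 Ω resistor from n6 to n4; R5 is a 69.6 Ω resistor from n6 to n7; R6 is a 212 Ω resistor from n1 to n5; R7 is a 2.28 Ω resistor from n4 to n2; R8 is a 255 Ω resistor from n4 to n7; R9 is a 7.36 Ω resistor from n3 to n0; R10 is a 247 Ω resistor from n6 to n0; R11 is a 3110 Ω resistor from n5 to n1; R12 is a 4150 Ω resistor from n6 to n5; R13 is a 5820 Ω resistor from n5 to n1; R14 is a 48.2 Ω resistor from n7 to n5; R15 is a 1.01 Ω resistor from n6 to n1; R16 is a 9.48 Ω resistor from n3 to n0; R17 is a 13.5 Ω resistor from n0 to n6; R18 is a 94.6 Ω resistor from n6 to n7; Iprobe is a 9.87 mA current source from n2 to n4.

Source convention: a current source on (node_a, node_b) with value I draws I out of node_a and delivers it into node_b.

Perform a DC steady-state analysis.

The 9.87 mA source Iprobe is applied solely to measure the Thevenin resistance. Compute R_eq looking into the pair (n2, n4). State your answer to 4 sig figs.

Apply KCL at each of the 7 non-ground nodes and solve the resulting linear system.
Node n1: branches {R1, R3, R6, R11, R13, R15} → V_1 = -2.660e-05
Node n2: branches {R2, R7, Iprobe} → V_2 = -0.02108
Node n3: branches {R1, R9, R16} → V_3 = -2.066e-06
Node n4: branches {R4, R7, R8, Iprobe} → V_4 = 0.001160
Node n5: branches {R2, R6, R11, R12, R13, R14} → V_5 = -0.006464
Node n6: branches {R4, R5, R10, R12, R15, R17, R18} → V_6 = 6.743e-06
Node n7: branches {R5, R8, R14, R18} → V_7 = -0.002608

R_eq = 2.253 Ω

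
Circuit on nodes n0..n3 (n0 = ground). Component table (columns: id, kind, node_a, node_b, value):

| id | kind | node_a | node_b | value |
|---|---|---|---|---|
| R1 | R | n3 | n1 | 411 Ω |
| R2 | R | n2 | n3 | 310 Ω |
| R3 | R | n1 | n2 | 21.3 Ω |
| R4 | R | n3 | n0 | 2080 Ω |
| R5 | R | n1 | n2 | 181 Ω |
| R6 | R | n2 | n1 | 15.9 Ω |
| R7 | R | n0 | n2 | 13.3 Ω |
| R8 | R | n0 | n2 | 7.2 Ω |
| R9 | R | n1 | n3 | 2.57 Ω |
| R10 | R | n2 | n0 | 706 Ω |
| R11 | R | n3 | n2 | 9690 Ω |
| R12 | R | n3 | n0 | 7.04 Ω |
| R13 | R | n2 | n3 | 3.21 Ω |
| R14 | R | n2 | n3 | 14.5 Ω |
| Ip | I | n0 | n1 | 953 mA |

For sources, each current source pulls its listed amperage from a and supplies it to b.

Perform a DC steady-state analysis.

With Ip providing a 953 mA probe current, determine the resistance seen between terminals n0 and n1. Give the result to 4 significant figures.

Element admittances at DC:
  Y(R1) = 0.002433 S between n3,n1
  Y(R2) = 0.003226 S between n2,n3
  Y(R3) = 0.04695 S between n1,n2
  Y(R4) = 0.0004808 S between n3,n0
  Y(R5) = 0.005525 S between n1,n2
  Y(R6) = 0.06289 S between n2,n1
  Y(R7) = 0.07519 S between n0,n2
  Y(R8) = 0.1389 S between n0,n2
  Y(R9) = 0.3891 S between n1,n3
  Y(R10) = 0.001416 S between n2,n0
  Y(R11) = 0.0001032 S between n3,n2
  Y(R12) = 0.1420 S between n3,n0
  Y(R13) = 0.3115 S between n2,n3
  Y(R14) = 0.06897 S between n2,n3
  Ip: injects 0.953 A into n1 (from n0)
Assemble and solve the 3×3 MNA system:
  V(n1)=4.781  V(n2)=2.408  V(n3)=3.046

R_eq = 5.017 Ω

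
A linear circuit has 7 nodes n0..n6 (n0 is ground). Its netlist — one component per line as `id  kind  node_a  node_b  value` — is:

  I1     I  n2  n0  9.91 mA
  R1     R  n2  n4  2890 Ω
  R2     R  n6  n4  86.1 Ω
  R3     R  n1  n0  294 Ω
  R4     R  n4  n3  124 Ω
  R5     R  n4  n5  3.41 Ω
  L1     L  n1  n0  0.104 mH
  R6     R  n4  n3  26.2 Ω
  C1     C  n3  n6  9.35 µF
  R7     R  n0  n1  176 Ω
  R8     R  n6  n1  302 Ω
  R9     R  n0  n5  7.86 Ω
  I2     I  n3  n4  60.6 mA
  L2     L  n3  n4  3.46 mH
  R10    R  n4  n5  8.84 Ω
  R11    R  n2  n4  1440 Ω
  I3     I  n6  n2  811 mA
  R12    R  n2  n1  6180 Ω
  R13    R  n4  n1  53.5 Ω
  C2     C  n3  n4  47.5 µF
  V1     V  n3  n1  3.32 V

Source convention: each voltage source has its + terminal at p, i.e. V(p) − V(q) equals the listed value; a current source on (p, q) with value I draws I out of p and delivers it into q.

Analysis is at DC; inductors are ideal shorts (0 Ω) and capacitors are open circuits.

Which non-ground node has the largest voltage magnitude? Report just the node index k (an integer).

MNA unknowns: 6 node voltages V₁..V_6 plus 3 source currents (L1, L2, V1)
I1: z[2]−=0.00991, z[0]+=0.00991
R1: Y=0.0003460 on G[2,4]
R2: Y=0.01161 on G[6,4]
R3: Y=0.003401 on G[1,0]
R4: Y=0.008065 on G[4,3]
R5: Y=0.2933 on G[4,5]
L1: row V1−V0=0, i_L1 at 1,0
R6: Y=0.03817 on G[4,3]
C1: Y=0.000 on G[3,6]
R7: Y=0.005682 on G[0,1]
R8: Y=0.003311 on G[6,1]
R9: Y=0.1272 on G[0,5]
I2: z[3]−=0.0606, z[4]+=0.0606
L2: row V3−V4=0, i_L2 at 3,4
R10: Y=0.1131 on G[4,5]
R11: Y=0.0006944 on G[2,4]
I3: z[6]−=0.811, z[2]+=0.811
R12: Y=0.0001618 on G[2,1]
R13: Y=0.01869 on G[4,1]
C2: Y=0.000 on G[3,4]
V1: row V3−V1=3.32, i_V1 at 3,1
solve → V1=0.000, V2=669.2, V3=3.320, V4=3.320, V5=2.528, V6=-51.75
aux → i_L1=-0.3316, i_L2=0.2700, i_V1=-0.3306

2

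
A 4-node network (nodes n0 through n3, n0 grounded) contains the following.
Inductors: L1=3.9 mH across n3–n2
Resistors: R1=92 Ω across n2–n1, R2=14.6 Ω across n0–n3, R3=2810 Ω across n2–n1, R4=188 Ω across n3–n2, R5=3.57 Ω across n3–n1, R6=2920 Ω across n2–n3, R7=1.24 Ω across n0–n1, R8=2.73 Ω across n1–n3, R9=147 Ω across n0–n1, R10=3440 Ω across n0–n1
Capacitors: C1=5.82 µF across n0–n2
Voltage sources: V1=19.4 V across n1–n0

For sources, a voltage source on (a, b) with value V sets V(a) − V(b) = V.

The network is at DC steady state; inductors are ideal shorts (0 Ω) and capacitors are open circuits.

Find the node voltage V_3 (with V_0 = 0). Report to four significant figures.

Element admittances at DC:
  L1: short n3↔n2 (DC inductor)
  Y(R1) = 0.01087 S between n2,n1
  Y(R2) = 0.06849 S between n0,n3
  Y(R3) = 0.0003559 S between n2,n1
  Y(R4) = 0.005319 S between n3,n2
  Y(R5) = 0.2801 S between n3,n1
  Y(R6) = 0.0003425 S between n2,n3
  Y(R7) = 0.8065 S between n0,n1
  Y(R8) = 0.3663 S between n1,n3
  Y(C1) = 0.000 S between n0,n2
  Y(R9) = 0.006803 S between n0,n1
  Y(R10) = 0.0002907 S between n0,n1
  V1: constraint V(n1)−V(n0) = 19.4
Assemble and solve the 5×5 MNA system:
  V(n1)=19.40  V(n2)=17.57  V(n3)=17.57
  i(L1)=-0.02054  i(V1)=-16.99

17.57 V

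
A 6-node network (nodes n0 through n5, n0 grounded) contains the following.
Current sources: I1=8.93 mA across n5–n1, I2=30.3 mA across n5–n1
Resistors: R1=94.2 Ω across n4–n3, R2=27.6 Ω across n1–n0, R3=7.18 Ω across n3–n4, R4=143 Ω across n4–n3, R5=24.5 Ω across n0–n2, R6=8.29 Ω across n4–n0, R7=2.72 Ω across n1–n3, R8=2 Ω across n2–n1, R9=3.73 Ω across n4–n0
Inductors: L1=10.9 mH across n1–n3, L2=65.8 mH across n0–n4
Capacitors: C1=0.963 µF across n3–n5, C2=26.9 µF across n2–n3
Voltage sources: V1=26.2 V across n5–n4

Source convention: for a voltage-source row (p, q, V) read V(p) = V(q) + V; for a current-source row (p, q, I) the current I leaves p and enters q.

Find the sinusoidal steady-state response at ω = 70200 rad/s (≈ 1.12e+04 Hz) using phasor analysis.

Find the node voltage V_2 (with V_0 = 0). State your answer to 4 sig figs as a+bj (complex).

1.878+6.122j V

Apply KCL at each of the 5 non-ground nodes and solve the resulting linear system.
Node n1: branches {I1, R2, I2, L1, R7, R8} → V_1 = 1.928+5.865j
Node n2: branches {R5, R8, C2} → V_2 = 1.878+6.122j
Node n3: branches {R1, R3, R4, L1, R7, C1, C2} → V_3 = 2.079+6.095j
Node n4: branches {R1, R3, R4, L2, R6, R9, V1} → V_4 = -0.3763-1.190j
Node n5: branches {I1, I2, C1, V1} → V_5 = 25.82-1.190j
Source currents: i(V1)=-0.5317-1.605j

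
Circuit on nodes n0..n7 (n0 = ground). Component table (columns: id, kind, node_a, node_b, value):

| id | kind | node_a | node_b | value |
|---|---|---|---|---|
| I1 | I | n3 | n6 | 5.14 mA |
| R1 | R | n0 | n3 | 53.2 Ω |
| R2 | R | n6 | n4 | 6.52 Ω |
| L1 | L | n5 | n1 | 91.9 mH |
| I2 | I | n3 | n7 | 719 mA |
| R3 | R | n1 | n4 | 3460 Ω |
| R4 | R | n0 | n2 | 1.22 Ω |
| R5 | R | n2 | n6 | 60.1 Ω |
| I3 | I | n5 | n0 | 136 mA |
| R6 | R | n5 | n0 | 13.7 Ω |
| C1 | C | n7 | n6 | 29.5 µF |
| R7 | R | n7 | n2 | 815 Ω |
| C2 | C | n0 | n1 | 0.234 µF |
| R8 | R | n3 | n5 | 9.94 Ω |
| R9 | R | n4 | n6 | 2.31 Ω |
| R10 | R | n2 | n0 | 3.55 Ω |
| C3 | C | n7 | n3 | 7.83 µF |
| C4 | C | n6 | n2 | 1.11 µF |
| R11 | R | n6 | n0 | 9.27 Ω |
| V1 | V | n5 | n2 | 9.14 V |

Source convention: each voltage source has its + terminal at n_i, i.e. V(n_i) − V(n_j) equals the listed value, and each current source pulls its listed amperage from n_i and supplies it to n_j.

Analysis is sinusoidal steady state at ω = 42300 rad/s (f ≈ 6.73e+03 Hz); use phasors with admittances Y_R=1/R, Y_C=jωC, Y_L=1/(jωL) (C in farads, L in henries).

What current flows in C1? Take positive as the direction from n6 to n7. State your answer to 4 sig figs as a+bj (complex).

MNA unknowns: 7 node voltages V₁..V_7 plus 1 source current (V1)
I1: z[3]−=0.00514, z[6]+=0.00514
R1: Y=0.01880+0.000j on G[0,3]
R2: Y=0.1534+0.000j on G[6,4]
L1: Y=0.000-0.0002572j on G[5,1]
I2: z[3]−=0.719, z[7]+=0.719
R3: Y=0.0002890+0.000j on G[1,4]
R4: Y=0.8197+0.000j on G[0,2]
R5: Y=0.01664+0.000j on G[2,6]
I3: z[5]−=0.136, z[0]+=0.136
R6: Y=0.07299+0.000j on G[5,0]
C1: Y=0.000+1.248j on G[7,6]
R7: Y=0.001227+0.000j on G[7,2]
C2: Y=0.000+0.009898j on G[0,1]
R8: Y=0.1006+0.000j on G[3,5]
R9: Y=0.4329+0.000j on G[4,6]
R10: Y=0.2817+0.000j on G[2,0]
C3: Y=0.000+0.3312j on G[7,3]
C4: Y=0.000+0.04695j on G[6,2]
R11: Y=0.1079+0.000j on G[6,0]
V1: row V5−V2=9.14, i_V1 at 5,2
solve → V1=-0.2428-0.09802j, V2=-1.006+0.09721j, V3=3.181-0.4401j, V4=2.940-0.9589j, V5=8.134+0.09721j, V6=2.942-0.9593j, V7=2.993-1.303j
aux → i_V1=-1.228-0.05900j

-0.4284-0.06405j A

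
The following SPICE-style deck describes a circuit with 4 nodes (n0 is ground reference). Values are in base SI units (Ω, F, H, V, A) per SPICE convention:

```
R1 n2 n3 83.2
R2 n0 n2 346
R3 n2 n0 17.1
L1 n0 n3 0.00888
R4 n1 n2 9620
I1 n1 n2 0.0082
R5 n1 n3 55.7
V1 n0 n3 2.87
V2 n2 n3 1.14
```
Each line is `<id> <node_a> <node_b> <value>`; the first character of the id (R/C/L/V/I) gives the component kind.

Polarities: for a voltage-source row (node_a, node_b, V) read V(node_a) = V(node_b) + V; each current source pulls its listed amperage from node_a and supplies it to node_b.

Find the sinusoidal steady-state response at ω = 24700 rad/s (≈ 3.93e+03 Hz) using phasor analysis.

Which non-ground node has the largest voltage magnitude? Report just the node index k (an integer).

1

Apply KCL at each of the 3 non-ground nodes and solve the resulting linear system.
Node n1: branches {R4, I1, R5} → V_1 = -3.318+0.000j
Node n2: branches {R1, R2, R3, R4, I1, V2} → V_2 = -1.730+0.000j
Node n3: branches {R1, L1, R5, V1, V2} → V_3 = -2.870+0.000j
Source currents: i(V1)=-0.1062+0.01308j, i(V2)=0.1005+0.000j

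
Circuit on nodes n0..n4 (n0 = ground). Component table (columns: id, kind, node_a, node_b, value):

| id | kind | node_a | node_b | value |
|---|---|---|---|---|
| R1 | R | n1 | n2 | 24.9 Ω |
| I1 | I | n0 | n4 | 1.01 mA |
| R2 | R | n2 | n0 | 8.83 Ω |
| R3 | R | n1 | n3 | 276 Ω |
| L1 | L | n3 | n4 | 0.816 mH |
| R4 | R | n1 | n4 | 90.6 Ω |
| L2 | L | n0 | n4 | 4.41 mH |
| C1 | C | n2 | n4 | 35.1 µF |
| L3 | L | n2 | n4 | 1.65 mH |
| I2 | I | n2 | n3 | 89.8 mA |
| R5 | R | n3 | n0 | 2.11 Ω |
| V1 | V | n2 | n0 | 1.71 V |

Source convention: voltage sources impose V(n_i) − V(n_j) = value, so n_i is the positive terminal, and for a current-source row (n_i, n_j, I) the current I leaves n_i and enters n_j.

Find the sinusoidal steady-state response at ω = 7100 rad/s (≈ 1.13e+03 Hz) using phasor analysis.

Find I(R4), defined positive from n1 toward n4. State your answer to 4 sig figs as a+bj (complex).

MNA unknowns: 4 node voltages V₁..V_4 plus 1 source current (V1)
R1: Y=0.04016+0.000j on G[1,2]
I1: z[0]−=0.00101, z[4]+=0.00101
R2: Y=0.1133+0.000j on G[2,0]
R3: Y=0.003623+0.000j on G[1,3]
L1: Y=0.000-0.1726j on G[3,4]
R4: Y=0.01104+0.000j on G[1,4]
L2: Y=0.000-0.03194j on G[0,4]
C1: Y=0.000+0.2492j on G[2,4]
L3: Y=0.000-0.08536j on G[2,4]
I2: z[2]−=0.0898, z[3]+=0.0898
R5: Y=0.4739+0.000j on G[3,0]
V1: row V2−V0=1.71, i_V1 at 2,0
solve → V1=1.183+0.7886j, V2=1.710+0.000j, V3=1.259+0.7363j, V4=-0.7613+3.675j
aux → i_V1=-0.9068-0.3733j

0.02146-0.03186j A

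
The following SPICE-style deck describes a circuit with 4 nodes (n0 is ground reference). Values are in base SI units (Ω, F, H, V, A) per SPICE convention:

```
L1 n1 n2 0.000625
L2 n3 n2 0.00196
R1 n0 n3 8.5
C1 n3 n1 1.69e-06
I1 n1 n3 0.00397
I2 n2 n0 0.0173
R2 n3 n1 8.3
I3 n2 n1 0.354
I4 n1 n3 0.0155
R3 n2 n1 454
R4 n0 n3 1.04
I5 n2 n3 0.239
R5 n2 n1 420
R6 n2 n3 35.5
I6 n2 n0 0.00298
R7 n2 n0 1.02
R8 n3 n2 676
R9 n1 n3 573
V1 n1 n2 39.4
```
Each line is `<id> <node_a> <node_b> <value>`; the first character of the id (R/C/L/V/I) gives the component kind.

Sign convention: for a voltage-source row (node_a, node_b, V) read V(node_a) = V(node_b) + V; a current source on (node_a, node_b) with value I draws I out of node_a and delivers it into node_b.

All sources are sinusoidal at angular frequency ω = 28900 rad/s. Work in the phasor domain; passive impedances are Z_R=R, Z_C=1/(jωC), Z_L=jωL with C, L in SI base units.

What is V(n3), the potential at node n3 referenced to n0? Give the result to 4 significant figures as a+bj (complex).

3.683+1.203j V

MNA unknowns: 3 node voltages V₁..V_3 plus 1 source current (V1)
L1: Y=0.000-0.05536j on G[1,2]
L2: Y=0.000-0.01765j on G[3,2]
R1: Y=0.1176+0.000j on G[0,3]
C1: Y=0.000+0.04884j on G[3,1]
I1: z[1]−=0.00397, z[3]+=0.00397
I2: z[2]−=0.0173, z[0]+=0.0173
R2: Y=0.1205+0.000j on G[3,1]
I3: z[2]−=0.354, z[1]+=0.354
I4: z[1]−=0.0155, z[3]+=0.0155
R3: Y=0.002203+0.000j on G[2,1]
R4: Y=0.9615+0.000j on G[0,3]
I5: z[2]−=0.239, z[3]+=0.239
R5: Y=0.002381+0.000j on G[2,1]
R6: Y=0.02817+0.000j on G[2,3]
I6: z[2]−=0.00298, z[0]+=0.00298
R7: Y=0.9804+0.000j on G[2,0]
R8: Y=0.001479+0.000j on G[3,2]
R9: Y=0.001745+0.000j on G[1,3]
V1: row V1−V2=39.4, i_V1 at 1,2
solve → V1=35.33-1.324j, V2=-4.075-1.324j, V3=3.683+1.203j
aux → i_V1=-3.837+0.9448j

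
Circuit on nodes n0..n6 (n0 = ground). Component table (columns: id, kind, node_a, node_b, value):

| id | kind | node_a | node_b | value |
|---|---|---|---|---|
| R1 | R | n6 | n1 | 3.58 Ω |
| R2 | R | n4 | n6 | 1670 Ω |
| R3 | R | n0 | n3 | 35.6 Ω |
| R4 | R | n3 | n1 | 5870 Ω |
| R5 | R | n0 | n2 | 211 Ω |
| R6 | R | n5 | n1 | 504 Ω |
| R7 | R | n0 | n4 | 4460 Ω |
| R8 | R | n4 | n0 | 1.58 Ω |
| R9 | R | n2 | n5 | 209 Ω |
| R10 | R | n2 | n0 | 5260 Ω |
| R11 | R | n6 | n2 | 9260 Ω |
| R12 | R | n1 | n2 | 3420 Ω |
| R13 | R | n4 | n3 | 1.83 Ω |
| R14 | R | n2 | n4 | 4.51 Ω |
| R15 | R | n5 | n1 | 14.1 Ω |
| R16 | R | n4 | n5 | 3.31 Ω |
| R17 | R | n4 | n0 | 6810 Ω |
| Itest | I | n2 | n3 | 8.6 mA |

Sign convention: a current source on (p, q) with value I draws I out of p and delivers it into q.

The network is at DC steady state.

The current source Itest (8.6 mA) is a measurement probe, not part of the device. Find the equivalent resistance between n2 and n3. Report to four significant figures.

R_eq = 6.056 Ω

MNA unknowns: 6 node voltages V₁..V_6
R1: Y=0.2793 on G[6,1]
R2: Y=0.0005988 on G[4,6]
R3: Y=0.02809 on G[0,3]
R4: Y=0.0001704 on G[3,1]
R5: Y=0.004739 on G[0,2]
R6: Y=0.001984 on G[5,1]
R7: Y=0.0002242 on G[0,4]
R8: Y=0.6329 on G[4,0]
R9: Y=0.004785 on G[2,5]
R10: Y=0.0001901 on G[2,0]
R11: Y=0.0001080 on G[6,2]
R12: Y=0.0002924 on G[1,2]
R13: Y=0.5464 on G[4,3]
R14: Y=0.2217 on G[2,4]
R15: Y=0.07092 on G[5,1]
R16: Y=0.3021 on G[4,5]
R17: Y=0.0001468 on G[4,0]
Itest: z[2]−=0.0086, z[3]+=0.0086
solve → V1=-0.001129, V2=-0.03746, V3=0.01462, V4=-0.0003571, V5=-0.0009726, V6=-0.001141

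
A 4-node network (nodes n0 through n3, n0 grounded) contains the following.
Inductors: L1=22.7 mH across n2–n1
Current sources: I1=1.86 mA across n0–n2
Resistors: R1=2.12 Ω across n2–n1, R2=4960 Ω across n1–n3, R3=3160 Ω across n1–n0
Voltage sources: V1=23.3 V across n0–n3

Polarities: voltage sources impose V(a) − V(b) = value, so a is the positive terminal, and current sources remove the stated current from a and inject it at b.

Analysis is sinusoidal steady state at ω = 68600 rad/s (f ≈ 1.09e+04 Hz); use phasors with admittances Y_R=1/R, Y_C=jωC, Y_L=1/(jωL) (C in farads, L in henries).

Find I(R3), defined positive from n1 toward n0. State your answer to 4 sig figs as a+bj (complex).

-0.001733+0.000j A

Element admittances at ω=68600 rad/s:
  Y(L1) = 0.000-0.0006422j S between n2,n1
  I1: injects 0.00186 A into n2 (from n0)
  Y(R1) = 0.4717+0.000j S between n2,n1
  Y(R2) = 0.0002016+0.000j S between n1,n3
  Y(R3) = 0.0003165+0.000j S between n1,n0
  V1: constraint V(n0)−V(n3) = 23.3
Assemble and solve the 4×4 MNA system:
  V(n1)=-5.477+0.000j  V(n2)=-5.473+5.368e-06j  V(n3)=-23.30+0.000j
  i(V1)=-0.003593+0.000j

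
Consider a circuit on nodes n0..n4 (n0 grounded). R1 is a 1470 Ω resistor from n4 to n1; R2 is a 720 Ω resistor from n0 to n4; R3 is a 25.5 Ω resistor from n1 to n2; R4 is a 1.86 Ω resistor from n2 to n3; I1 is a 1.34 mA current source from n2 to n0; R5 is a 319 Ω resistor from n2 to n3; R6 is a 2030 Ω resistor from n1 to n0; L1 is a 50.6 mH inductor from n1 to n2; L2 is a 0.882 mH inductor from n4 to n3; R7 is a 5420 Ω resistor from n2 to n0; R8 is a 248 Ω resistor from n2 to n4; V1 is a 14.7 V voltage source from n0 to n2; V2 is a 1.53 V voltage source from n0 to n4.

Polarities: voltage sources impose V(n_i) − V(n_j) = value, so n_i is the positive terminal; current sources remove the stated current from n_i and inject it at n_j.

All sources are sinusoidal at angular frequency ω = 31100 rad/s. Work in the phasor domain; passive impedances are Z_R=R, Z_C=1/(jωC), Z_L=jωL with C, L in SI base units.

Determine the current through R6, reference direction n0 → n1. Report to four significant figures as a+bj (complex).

Apply KCL at each of the 4 non-ground nodes and solve the resulting linear system.
Node n1: branches {R1, R3, R6, L1} → V_1 = -14.30+0.006309j
Node n2: branches {R3, R4, I1, R5, L1, R7, R8, V1} → V_2 = -14.70+0.000j
Node n3: branches {R4, R5, L2} → V_3 = -14.64-0.8838j
Node n4: branches {R1, R2, L2, R8, V2} → V_4 = -1.530+0.000j
Source currents: i(V1)=-0.1024+0.4780j, i(V2)=0.09189-0.4780j

0.007044-3.108e-06j A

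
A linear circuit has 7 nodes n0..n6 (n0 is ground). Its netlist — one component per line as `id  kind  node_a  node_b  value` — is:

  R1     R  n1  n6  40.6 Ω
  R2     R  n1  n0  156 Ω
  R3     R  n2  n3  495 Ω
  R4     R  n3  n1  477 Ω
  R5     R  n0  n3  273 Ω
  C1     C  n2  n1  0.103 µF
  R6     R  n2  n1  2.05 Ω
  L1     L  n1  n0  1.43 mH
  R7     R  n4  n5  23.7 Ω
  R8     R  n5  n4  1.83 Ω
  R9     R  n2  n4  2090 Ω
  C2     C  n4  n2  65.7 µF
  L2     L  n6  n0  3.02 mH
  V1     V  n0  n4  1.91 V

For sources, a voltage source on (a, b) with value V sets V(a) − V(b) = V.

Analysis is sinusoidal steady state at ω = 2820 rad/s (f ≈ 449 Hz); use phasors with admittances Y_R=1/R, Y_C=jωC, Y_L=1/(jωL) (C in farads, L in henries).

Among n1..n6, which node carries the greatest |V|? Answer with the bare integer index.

MNA unknowns: 6 node voltages V₁..V_6 plus 1 source current (V1)
R1: Y=0.02463+0.000j on G[1,6]
R2: Y=0.006410+0.000j on G[1,0]
R3: Y=0.002020+0.000j on G[2,3]
R4: Y=0.002096+0.000j on G[3,1]
R5: Y=0.003663+0.000j on G[0,3]
C1: Y=0.000+0.0002905j on G[2,1]
R6: Y=0.4878+0.000j on G[2,1]
L1: Y=0.000-0.2480j on G[1,0]
R7: Y=0.04219+0.000j on G[4,5]
R8: Y=0.5464+0.000j on G[5,4]
R9: Y=0.0004785+0.000j on G[2,4]
C2: Y=0.000+0.1853j on G[4,2]
L2: Y=0.000-0.1174j on G[6,0]
V1: row V0−V4=1.91, i_V1 at 0,4
solve → V1=1.011-2.308j, V2=-0.1202-2.978j, V3=0.2413-1.395j, V4=-1.910+0.000j, V5=-1.910+0.000j, V6=0.5064+0.1059j
aux → i_V1=-0.5526-0.3302j

2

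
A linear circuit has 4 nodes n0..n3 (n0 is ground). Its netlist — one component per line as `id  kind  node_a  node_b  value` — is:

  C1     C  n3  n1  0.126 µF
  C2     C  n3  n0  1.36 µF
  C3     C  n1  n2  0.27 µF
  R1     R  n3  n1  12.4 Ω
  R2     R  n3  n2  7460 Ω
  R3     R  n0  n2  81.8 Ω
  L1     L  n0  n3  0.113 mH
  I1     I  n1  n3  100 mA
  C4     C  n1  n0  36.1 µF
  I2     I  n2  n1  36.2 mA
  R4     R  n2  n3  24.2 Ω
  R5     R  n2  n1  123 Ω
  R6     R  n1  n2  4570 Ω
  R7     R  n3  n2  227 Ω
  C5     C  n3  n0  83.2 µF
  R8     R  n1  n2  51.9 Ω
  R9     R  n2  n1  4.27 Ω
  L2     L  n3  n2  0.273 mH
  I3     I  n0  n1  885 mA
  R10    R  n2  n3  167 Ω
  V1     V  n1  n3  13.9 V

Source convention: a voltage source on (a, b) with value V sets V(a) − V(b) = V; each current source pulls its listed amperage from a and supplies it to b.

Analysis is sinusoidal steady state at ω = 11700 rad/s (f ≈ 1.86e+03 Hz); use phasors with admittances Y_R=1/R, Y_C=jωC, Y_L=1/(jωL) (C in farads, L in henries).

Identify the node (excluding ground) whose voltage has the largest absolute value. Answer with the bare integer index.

MNA unknowns: 3 node voltages V₁..V_3 plus 1 source current (V1)
C1: Y=0.000+0.001474j on G[3,1]
C2: Y=0.000+0.01591j on G[3,0]
C3: Y=0.000+0.003159j on G[1,2]
R1: Y=0.08065+0.000j on G[3,1]
R2: Y=0.0001340+0.000j on G[3,2]
R3: Y=0.01222+0.000j on G[0,2]
L1: Y=0.000-0.7564j on G[0,3]
I1: z[1]−=0.1, z[3]+=0.1
C4: Y=0.000+0.4224j on G[1,0]
I2: z[2]−=0.0362, z[1]+=0.0362
R4: Y=0.04132+0.000j on G[2,3]
R5: Y=0.008130+0.000j on G[2,1]
R6: Y=0.0002188+0.000j on G[1,2]
R7: Y=0.004405+0.000j on G[3,2]
C5: Y=0.000+0.9734j on G[3,0]
R8: Y=0.01927+0.000j on G[1,2]
R9: Y=0.2342+0.000j on G[2,1]
L2: Y=0.000-0.3131j on G[3,2]
I3: z[0]−=0.885, z[1]+=0.885
R10: Y=0.005988+0.000j on G[2,3]
V1: row V1−V3=13.9, i_V1 at 1,3
solve → V1=4.860-1.409j, V2=-3.150+4.380j, V3=-9.040-1.409j
aux → i_V1=-3.010-0.5829j

3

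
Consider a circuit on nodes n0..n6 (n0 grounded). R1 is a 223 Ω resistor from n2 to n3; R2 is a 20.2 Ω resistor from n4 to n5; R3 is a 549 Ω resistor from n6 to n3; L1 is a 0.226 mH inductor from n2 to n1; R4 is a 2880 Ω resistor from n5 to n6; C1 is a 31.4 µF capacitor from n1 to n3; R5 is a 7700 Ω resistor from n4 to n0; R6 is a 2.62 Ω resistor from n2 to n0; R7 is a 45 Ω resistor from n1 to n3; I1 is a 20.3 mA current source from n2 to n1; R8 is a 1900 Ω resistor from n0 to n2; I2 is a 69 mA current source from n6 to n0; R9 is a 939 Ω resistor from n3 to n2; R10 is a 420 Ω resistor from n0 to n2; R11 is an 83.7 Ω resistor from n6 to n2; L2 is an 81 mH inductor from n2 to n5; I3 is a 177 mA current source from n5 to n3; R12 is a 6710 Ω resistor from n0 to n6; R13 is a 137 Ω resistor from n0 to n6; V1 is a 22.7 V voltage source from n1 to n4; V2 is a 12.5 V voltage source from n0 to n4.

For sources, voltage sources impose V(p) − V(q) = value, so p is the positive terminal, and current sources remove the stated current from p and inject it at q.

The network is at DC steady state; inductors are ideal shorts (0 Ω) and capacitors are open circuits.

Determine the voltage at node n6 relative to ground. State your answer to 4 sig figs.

3.950 V

MNA unknowns: 6 node voltages V₁..V_6 plus 4 source currents (L1, L2, V1, V2)
R1: Y=0.004484 on G[2,3]
R2: Y=0.04950 on G[4,5]
R3: Y=0.001821 on G[6,3]
L1: row V2−V1=0, i_L1 at 2,1
R4: Y=0.0003472 on G[5,6]
C1: Y=0.000 on G[1,3]
R5: Y=0.0001299 on G[4,0]
R6: Y=0.3817 on G[2,0]
R7: Y=0.02222 on G[1,3]
I1: z[2]−=0.0203, z[1]+=0.0203
R8: Y=0.0005263 on G[0,2]
I2: z[6]−=0.069, z[0]+=0.069
R9: Y=0.001065 on G[3,2]
R10: Y=0.002381 on G[0,2]
R11: Y=0.01195 on G[6,2]
L2: row V2−V5=0, i_L2 at 2,5
I3: z[5]−=0.177, z[3]+=0.177
R12: Y=0.0001490 on G[0,6]
R13: Y=0.007299 on G[0,6]
V1: row V1−V4=22.7, i_V1 at 1,4
V2: row V0−V4=12.5, i_V2 at 0,4
solve → V1=10.20, V2=10.20, V3=15.80, V4=-12.50, V5=10.20, V6=3.950
aux → i_L1=-5.290, i_L2=1.303, i_V1=-5.145, i_V2=4.020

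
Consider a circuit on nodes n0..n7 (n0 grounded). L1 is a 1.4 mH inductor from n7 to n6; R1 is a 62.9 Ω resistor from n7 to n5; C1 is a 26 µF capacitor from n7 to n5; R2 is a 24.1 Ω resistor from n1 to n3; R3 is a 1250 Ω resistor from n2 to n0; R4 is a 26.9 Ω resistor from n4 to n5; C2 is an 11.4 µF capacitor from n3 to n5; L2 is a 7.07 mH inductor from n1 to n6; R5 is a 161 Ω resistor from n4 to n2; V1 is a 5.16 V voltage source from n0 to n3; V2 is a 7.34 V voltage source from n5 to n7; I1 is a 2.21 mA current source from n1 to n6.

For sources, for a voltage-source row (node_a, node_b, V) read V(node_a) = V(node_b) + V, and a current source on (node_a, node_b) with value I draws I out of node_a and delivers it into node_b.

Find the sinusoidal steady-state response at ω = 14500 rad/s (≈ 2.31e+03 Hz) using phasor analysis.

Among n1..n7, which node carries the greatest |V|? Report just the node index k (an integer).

MNA unknowns: 7 node voltages V₁..V_7 plus 2 source currents (V1, V2)
L1: Y=0.000-0.04926j on G[7,6]
R1: Y=0.01590+0.000j on G[7,5]
C1: Y=0.000+0.3770j on G[7,5]
R2: Y=0.04149+0.000j on G[1,3]
R3: Y=0.0008000+0.000j on G[2,0]
R4: Y=0.03717+0.000j on G[4,5]
C2: Y=0.000+0.1653j on G[3,5]
L2: Y=0.000-0.009755j on G[1,6]
R5: Y=0.006211+0.000j on G[4,2]
V1: row V0−V3=5.16, i_V1 at 0,3
V2: row V5−V7=7.34, i_V2 at 5,7
I1: z[1]−=0.00221, z[6]+=0.00221
solve → V1=-5.509+1.443j, V2=-4.800-0.09643j, V3=-5.160+0.000j, V4=-5.418-0.1088j, V5=-5.522-0.1109j, V6=-11.65+0.1833j, V7=-12.86-0.1109j
aux → i_V1=-0.003840-7.714e-05j, i_V2=-0.1312-2.707j

7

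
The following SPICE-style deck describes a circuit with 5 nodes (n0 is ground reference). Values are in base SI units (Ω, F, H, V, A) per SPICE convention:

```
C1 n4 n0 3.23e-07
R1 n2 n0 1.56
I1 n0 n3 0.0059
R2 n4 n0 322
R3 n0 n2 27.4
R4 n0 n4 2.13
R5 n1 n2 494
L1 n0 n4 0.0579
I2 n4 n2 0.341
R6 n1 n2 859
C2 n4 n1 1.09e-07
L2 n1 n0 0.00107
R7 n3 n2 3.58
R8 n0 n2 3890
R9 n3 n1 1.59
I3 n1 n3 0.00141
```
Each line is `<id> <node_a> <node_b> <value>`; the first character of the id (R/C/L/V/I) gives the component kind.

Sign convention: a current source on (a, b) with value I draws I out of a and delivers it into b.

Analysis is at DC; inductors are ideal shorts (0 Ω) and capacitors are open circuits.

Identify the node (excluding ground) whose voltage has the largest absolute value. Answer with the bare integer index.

2

Apply KCL at each of the 4 non-ground nodes and solve the resulting linear system.
Node n1: branches {R5, R6, C2, L2, R9, I3} → V_1 = 0.000
Node n2: branches {R1, R3, R5, I2, R6, R7, R8} → V_2 = 0.3926
Node n3: branches {I1, R7, R9, I3} → V_3 = 0.1288
Node n4: branches {C1, R2, R4, L1, I2, C2} → V_4 = 0.000
Source currents: i(L1)=0.3410, i(L2)=0.08083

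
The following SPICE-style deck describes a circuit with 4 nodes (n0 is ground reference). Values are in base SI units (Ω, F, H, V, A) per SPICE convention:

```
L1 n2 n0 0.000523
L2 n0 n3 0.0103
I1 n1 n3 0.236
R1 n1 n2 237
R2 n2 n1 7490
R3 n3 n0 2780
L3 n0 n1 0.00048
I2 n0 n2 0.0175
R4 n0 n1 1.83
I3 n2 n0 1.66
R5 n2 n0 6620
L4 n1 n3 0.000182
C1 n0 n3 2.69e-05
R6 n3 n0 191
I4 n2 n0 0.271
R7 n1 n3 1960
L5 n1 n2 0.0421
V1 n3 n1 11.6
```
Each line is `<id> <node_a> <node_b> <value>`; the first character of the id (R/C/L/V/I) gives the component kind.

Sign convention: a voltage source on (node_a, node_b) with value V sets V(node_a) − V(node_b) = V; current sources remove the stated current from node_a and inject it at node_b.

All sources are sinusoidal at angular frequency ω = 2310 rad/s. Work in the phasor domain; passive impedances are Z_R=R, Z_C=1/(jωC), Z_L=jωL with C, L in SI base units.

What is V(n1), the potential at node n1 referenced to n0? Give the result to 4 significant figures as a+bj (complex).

Apply KCL at each of the 3 non-ground nodes and solve the resulting linear system.
Node n1: branches {I1, R1, R2, L3, R4, L4, R7, L5, V1} → V_1 = 0.1517-0.1938j
Node n2: branches {L1, R1, R2, I2, I3, R5, I4, L5} → V_2 = -0.009413-2.285j
Node n3: branches {L2, I1, R3, L4, C1, R6, R7, V1} → V_3 = 11.75-0.1938j
Source currents: i(V1)=0.1604+27.36j

0.1517-0.1938j V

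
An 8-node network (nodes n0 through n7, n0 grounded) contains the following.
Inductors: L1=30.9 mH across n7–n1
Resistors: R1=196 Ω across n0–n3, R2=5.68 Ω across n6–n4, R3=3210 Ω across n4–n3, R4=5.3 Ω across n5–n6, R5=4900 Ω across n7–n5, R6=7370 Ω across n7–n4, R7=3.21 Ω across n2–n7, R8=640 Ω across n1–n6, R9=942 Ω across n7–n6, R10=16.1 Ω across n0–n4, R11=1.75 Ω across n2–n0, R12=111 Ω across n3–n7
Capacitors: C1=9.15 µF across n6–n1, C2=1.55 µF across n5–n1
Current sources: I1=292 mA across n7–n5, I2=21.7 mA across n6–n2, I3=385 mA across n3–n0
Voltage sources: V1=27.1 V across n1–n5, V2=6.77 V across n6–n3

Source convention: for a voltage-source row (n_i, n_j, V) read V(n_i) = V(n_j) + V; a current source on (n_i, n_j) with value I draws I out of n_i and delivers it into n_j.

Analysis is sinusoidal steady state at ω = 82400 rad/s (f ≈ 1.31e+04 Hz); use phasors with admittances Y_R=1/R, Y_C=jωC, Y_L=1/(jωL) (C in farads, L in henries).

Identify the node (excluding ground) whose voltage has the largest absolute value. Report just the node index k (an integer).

5

Apply KCL at each of the 7 non-ground nodes and solve the resulting linear system.
Node n1: branches {L1, C1, R8, C2, V1} → V_1 = 1.245-6.709j
Node n2: branches {I2, R7, R11} → V_2 = -0.5711-0.003527j
Node n3: branches {R1, R3, I3, R12, V2} → V_3 = -7.231+0.03951j
Node n4: branches {R2, R3, R6, R10} → V_4 = -0.3508+0.02920j
Node n5: branches {R4, R5, I1, C2, V1} → V_5 = -25.86-6.709j
Node n6: branches {R2, R4, C1, I2, R8, R9, V2} → V_6 = -0.4613+0.03951j
Node n7: branches {L1, R5, R6, I1, R7, R9, R12} → V_7 = -1.688-0.009995j
Source currents: i(V1)=-5.088-4.736j, i(V2)=0.2960+0.0006508j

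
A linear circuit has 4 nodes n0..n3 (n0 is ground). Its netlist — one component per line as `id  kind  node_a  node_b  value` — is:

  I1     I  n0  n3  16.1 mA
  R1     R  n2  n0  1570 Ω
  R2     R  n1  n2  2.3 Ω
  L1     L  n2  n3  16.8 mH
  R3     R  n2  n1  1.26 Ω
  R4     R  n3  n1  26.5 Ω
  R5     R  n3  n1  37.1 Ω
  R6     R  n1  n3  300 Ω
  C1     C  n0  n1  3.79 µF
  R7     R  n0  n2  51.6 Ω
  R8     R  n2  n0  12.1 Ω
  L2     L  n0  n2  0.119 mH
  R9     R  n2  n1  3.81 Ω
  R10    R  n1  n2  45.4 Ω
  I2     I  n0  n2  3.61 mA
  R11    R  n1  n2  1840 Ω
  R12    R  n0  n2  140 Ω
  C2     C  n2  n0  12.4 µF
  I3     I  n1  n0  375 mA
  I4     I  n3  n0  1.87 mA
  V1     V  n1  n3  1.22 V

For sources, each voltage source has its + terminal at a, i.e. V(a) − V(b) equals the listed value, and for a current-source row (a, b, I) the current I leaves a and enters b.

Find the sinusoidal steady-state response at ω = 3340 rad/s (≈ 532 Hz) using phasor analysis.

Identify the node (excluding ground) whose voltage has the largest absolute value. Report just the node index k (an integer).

3

Apply KCL at each of the 3 non-ground nodes and solve the resulting linear system.
Node n1: branches {R2, R3, R4, R5, R6, C1, R9, R10, R11, I3, V1} → V_1 = -0.2472-0.1599j
Node n2: branches {R1, R2, L1, R3, R7, R8, L2, R9, R10, I2, R11, R12, C2} → V_2 = -0.007690-0.1448j
Node n3: branches {I1, L1, R4, R5, R6, I4, V1} → V_3 = -1.467-0.1599j
Source currents: i(V1)=-0.09749+0.02601j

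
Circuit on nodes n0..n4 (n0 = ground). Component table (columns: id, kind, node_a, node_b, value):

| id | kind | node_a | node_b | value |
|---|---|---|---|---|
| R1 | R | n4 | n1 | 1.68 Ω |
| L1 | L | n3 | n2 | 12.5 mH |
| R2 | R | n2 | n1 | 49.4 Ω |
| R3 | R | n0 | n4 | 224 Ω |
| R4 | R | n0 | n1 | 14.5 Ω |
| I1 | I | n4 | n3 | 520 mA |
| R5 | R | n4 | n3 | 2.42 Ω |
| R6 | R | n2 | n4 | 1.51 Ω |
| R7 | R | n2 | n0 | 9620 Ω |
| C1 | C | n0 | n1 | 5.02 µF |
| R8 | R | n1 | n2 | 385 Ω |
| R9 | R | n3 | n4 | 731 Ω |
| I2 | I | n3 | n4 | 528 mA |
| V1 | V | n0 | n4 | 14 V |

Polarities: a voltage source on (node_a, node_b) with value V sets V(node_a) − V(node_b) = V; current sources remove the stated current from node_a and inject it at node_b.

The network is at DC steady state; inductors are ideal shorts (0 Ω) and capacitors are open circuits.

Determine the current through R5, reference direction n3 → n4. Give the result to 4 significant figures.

0.009608 A

Element admittances at DC:
  Y(R1) = 0.5952 S between n4,n1
  L1: short n3↔n2 (DC inductor)
  Y(R2) = 0.02024 S between n2,n1
  Y(R3) = 0.004464 S between n0,n4
  Y(R4) = 0.06897 S between n0,n1
  I1: injects 0.52 A into n3 (from n4)
  Y(R5) = 0.4132 S between n4,n3
  Y(R6) = 0.6623 S between n2,n4
  Y(R7) = 0.0001040 S between n2,n0
  Y(C1) = 0.000 S between n0,n1
  Y(R8) = 0.002597 S between n1,n2
  Y(R9) = 0.001368 S between n3,n4
  I2: injects 0.528 A into n4 (from n3)
  V1: constraint V(n0)−V(n4) = 14
Assemble and solve the 6×6 MNA system:
  V(n1)=-12.59  V(n2)=-13.98  V(n3)=-13.98  V(n4)=-14.00
  i(L1)=-0.01764  i(V1)=-0.9325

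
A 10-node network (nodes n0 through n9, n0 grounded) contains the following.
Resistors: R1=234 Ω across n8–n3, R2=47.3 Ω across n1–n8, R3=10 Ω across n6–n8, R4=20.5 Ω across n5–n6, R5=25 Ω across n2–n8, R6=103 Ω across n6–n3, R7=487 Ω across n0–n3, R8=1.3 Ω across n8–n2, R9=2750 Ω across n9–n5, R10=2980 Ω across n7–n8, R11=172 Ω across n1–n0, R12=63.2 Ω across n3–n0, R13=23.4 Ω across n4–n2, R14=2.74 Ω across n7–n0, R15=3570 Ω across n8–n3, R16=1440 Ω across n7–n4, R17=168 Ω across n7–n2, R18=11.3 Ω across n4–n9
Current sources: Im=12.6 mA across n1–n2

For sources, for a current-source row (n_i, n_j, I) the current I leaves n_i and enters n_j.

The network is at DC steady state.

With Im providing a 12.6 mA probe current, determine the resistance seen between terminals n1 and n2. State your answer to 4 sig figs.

Apply KCL at each of the 9 non-ground nodes and solve the resulting linear system.
Node n1: branches {R2, R11, Im} → V_1 = -0.3595
Node n2: branches {R5, R8, R13, R17, Im} → V_2 = 0.1520
Node n3: branches {R1, R6, R7, R12, R15} → V_3 = 0.05901
Node n4: branches {R13, R16, R18} → V_4 = 0.1495
Node n5: branches {R4, R9} → V_5 = 0.1309
Node n6: branches {R3, R4, R6} → V_6 = 0.1308
Node n7: branches {R10, R14, R16, R17} → V_7 = 0.002836
Node n8: branches {R1, R2, R3, R5, R8, R10, R15} → V_8 = 0.1377
Node n9: branches {R9, R18} → V_9 = 0.1494

R_eq = 40.59 Ω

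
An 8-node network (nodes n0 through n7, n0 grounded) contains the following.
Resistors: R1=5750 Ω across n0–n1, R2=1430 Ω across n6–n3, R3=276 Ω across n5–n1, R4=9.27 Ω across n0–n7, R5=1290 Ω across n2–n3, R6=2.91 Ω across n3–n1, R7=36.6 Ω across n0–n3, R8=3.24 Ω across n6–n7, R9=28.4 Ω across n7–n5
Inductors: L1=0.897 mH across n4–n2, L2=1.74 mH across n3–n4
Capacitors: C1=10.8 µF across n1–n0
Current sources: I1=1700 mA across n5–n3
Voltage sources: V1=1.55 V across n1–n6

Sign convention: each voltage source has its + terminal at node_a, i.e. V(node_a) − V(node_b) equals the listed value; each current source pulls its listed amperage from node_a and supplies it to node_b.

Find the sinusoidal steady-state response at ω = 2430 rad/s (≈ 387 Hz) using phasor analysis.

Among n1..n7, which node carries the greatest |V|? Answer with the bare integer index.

5

MNA unknowns: 7 node voltages V₁..V_7 plus 1 source current (V1)
R1: Y=0.0001739+0.000j on G[0,1]
R2: Y=0.0006993+0.000j on G[6,3]
L1: Y=0.000-0.4588j on G[4,2]
R3: Y=0.003623+0.000j on G[5,1]
R4: Y=0.1079+0.000j on G[0,7]
R5: Y=0.0007752+0.000j on G[2,3]
R6: Y=0.3436+0.000j on G[3,1]
R7: Y=0.02732+0.000j on G[0,3]
R8: Y=0.3086+0.000j on G[6,7]
L2: Y=0.000-0.2365j on G[3,4]
R9: Y=0.03521+0.000j on G[7,5]
C1: Y=0.000+0.02624j on G[1,0]
I1: z[5]−=1.7, z[3]+=1.7
V1: row V1−V6=1.55, i_V1 at 1,6
solve → V1=3.514-0.8729j, V2=7.827-0.8088j, V3=7.827-0.8088j, V4=7.827-0.8088j, V5=-45.44-0.6695j, V6=1.964-0.8729j, V7=-2.200-0.6486j
aux → i_V1=1.281-0.06928j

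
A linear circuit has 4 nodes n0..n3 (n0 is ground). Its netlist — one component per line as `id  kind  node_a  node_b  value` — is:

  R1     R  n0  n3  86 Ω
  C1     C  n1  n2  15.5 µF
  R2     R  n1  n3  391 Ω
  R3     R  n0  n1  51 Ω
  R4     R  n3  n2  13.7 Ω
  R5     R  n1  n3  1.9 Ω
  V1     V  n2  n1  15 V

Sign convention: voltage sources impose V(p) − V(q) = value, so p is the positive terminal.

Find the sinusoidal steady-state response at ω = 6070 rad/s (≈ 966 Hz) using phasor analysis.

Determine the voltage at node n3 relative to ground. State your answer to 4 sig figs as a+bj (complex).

Element admittances at ω=6070 rad/s:
  Y(R1) = 0.01163+0.000j S between n0,n3
  Y(C1) = 0.000+0.09409j S between n1,n2
  Y(R2) = 0.002558+0.000j S between n1,n3
  Y(R3) = 0.01961+0.000j S between n0,n1
  Y(R4) = 0.07299+0.000j S between n3,n2
  Y(R5) = 0.5263+0.000j S between n1,n3
  V1: constraint V(n2)−V(n1) = 15
Assemble and solve the 4×4 MNA system:
  V(n1)=-0.6691+0.000j  V(n2)=14.33+0.000j  V(n3)=1.128+0.000j
  i(V1)=-0.9637-1.411j

1.128+0.000j V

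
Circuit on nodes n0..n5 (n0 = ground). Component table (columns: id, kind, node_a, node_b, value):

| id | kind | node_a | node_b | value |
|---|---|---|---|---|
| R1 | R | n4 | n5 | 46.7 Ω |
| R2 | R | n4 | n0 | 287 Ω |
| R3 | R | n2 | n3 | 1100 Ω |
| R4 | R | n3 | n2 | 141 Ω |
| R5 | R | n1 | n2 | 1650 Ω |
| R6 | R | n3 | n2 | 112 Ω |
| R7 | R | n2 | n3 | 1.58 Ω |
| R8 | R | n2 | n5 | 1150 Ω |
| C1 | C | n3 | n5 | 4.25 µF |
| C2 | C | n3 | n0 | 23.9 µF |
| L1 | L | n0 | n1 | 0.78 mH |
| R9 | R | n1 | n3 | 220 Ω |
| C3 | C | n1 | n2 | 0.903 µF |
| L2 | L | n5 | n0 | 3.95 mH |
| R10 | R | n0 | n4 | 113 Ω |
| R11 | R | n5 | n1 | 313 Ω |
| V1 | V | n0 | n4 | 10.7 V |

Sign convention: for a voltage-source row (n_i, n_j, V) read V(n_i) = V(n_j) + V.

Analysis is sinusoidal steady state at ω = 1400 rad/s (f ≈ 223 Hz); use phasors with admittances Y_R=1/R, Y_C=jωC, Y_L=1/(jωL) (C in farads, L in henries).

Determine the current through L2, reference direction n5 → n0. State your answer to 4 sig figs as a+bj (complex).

Element admittances at ω=1400 rad/s:
  Y(R1) = 0.02141+0.000j S between n4,n5
  Y(R2) = 0.003484+0.000j S between n4,n0
  Y(R3) = 0.0009091+0.000j S between n2,n3
  Y(R4) = 0.007092+0.000j S between n3,n2
  Y(R5) = 0.0006061+0.000j S between n1,n2
  Y(R6) = 0.008929+0.000j S between n3,n2
  Y(R7) = 0.6329+0.000j S between n2,n3
  Y(R8) = 0.0008696+0.000j S between n2,n5
  Y(C1) = 0.000+0.005950j S between n3,n5
  Y(C2) = 0.000+0.03346j S between n3,n0
  Y(L1) = 0.000-0.9158j S between n0,n1
  Y(R9) = 0.004545+0.000j S between n1,n3
  Y(C3) = 0.000+0.001264j S between n1,n2
  Y(L2) = 0.000-0.1808j S between n5,n0
  Y(R10) = 0.008850+0.000j S between n0,n4
  Y(R11) = 0.003195+0.000j S between n5,n1
  V1: constraint V(n0)−V(n4) = 10.7
Assemble and solve the 6×6 MNA system:
  V(n1)=0.005550-0.0005820j  V(n2)=-0.02688-0.1887j  V(n3)=-0.02633-0.1875j  V(n4)=-10.70+0.000j  V(n5)=-0.1842-1.277j
  i(V1)=-0.3572+0.02734j

-0.2309+0.03331j A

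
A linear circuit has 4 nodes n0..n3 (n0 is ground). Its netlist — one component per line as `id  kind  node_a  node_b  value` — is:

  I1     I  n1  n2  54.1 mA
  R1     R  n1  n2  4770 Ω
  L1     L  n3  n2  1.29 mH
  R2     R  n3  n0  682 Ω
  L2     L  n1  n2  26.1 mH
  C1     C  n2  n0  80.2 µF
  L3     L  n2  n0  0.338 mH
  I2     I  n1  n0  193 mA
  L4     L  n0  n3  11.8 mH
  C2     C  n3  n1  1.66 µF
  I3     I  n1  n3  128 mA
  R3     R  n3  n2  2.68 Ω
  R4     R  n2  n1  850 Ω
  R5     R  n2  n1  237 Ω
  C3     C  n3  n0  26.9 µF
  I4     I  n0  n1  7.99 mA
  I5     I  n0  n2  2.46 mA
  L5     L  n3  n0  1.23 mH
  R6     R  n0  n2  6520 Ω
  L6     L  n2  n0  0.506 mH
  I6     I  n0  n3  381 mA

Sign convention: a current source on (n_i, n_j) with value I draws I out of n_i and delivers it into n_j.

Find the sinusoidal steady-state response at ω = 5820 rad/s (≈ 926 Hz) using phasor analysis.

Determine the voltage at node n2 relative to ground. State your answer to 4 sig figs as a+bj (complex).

Element admittances at ω=5820 rad/s:
  I1: injects 0.0541 A into n2 (from n1)
  Y(R1) = 0.0002096+0.000j S between n1,n2
  Y(L1) = 0.000-0.1332j S between n3,n2
  Y(R2) = 0.001466+0.000j S between n3,n0
  Y(L2) = 0.000-0.006583j S between n1,n2
  Y(C1) = 0.000+0.4668j S between n2,n0
  Y(L3) = 0.000-0.5083j S between n2,n0
  I2: injects 0.193 A into n0 (from n1)
  Y(L4) = 0.000-0.01456j S between n0,n3
  Y(C2) = 0.000+0.009661j S between n3,n1
  I3: injects 0.128 A into n3 (from n1)
  Y(R3) = 0.3731+0.000j S between n3,n2
  Y(R4) = 0.001176+0.000j S between n2,n1
  Y(R5) = 0.004219+0.000j S between n2,n1
  Y(C3) = 0.000+0.1566j S between n3,n0
  I4: injects 0.00799 A into n1 (from n0)
  I5: injects 0.00246 A into n2 (from n0)
  Y(L5) = 0.000-0.1397j S between n3,n0
  Y(R6) = 0.0001534+0.000j S between n0,n2
  Y(L6) = 0.000-0.3396j S between n2,n0
  I6: injects 0.381 A into n3 (from n0)
Assemble and solve the 3×3 MNA system:
  V(n1)=-48.38+28.70j  V(n2)=0.004264+0.5144j  V(n3)=0.9451-0.4310j

0.004264+0.5144j V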